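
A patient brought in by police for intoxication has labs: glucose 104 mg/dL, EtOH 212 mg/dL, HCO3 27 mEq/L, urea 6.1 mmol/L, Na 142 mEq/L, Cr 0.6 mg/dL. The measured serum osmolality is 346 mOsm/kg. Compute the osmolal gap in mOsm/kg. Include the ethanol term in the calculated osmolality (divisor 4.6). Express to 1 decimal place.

Calculated osmolality = 2·Na + glucose/18 + urea + ethanol/4.6
= 2·142 + 104/18 + 6.1 + 212/4.6
= 284 + 5.78 + 6.10 + 46.09
= 341.97 mOsm/kg ≈ 342.0 mOsm/kg
Osmolar gap = measured − calculated = 346 − 342.0 = 4.0 mOsm/kg

4.0 mOsm/kg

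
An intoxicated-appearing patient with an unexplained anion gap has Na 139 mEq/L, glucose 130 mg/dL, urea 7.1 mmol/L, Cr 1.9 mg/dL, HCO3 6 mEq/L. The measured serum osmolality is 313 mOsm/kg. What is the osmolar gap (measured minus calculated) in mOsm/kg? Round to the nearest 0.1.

20.7 mOsm/kg

Calculated osmolality = 2·Na + glucose/18 + urea
= 2·139 + 130/18 + 7.1
= 278 + 7.22 + 7.10
= 292.32 mOsm/kg ≈ 292.3 mOsm/kg
Osmolar gap = measured − calculated = 313 − 292.3 = 20.7 mOsm/kg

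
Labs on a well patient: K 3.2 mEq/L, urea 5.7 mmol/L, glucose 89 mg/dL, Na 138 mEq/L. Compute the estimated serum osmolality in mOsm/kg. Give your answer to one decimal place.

286.6 mOsm/kg

Calculated osmolality = 2·Na + glucose/18 + urea
= 2·138 + 89/18 + 5.7
= 276 + 4.94 + 5.70
= 286.64 mOsm/kg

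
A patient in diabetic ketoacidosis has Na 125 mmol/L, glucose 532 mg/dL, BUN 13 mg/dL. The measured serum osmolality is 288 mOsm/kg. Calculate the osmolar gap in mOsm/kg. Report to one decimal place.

3.8 mOsm/kg

Calculated osmolality = 2·Na + glucose/18 + BUN/2.8
= 2·125 + 532/18 + 13/2.8
= 250 + 29.56 + 4.64
= 284.2 mOsm/kg ≈ 284.2 mOsm/kg
Osmolar gap = measured − calculated = 288 − 284.2 = 3.8 mOsm/kg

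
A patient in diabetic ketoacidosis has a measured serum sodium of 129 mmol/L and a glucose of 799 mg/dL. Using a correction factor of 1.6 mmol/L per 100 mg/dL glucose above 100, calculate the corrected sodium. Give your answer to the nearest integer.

140 mmol/L

Corrected Na = measured Na + 1.6 · (glucose − 100)/100
= 129 + 1.6 · (799 − 100)/100
= 129 + 11.2
= 140.2 mmol/L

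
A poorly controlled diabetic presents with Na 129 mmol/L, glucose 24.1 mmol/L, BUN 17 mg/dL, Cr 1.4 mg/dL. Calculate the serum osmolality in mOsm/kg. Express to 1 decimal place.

Calculated osmolality = 2·Na + glucose + BUN/2.8
= 2·129 + 24.1 + 17/2.8
= 258 + 24.10 + 6.07
= 288.17 mOsm/kg

288.2 mOsm/kg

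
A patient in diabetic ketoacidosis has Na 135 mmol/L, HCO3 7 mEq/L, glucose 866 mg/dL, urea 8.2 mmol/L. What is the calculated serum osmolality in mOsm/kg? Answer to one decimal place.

326.3 mOsm/kg

Calculated osmolality = 2·Na + glucose/18 + urea
= 2·135 + 866/18 + 8.2
= 270 + 48.11 + 8.20
= 326.31 mOsm/kg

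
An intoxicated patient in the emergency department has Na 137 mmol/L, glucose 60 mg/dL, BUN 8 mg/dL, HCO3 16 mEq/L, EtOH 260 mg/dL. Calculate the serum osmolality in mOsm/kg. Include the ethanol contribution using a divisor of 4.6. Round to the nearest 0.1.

336.7 mOsm/kg

Calculated osmolality = 2·Na + glucose/18 + BUN/2.8 + ethanol/4.6
= 2·137 + 60/18 + 8/2.8 + 260/4.6
= 274 + 3.33 + 2.86 + 56.52
= 336.71 mOsm/kg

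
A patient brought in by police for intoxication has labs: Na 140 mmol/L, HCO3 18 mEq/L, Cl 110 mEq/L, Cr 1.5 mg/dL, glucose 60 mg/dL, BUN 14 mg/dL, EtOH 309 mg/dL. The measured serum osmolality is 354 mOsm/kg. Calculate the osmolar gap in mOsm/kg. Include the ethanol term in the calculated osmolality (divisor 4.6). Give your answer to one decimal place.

Calculated osmolality = 2·Na + glucose/18 + BUN/2.8 + ethanol/4.6
= 2·140 + 60/18 + 14/2.8 + 309/4.6
= 280 + 3.33 + 5 + 67.17
= 355.5 mOsm/kg ≈ 355.5 mOsm/kg
Osmolar gap = measured − calculated = 354 − 355.5 = -1.5 mOsm/kg

-1.5 mOsm/kg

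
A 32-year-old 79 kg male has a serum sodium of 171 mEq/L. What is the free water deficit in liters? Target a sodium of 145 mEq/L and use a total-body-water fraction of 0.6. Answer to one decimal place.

8.5 L

TBW = 0.6 · 79 = 47.4 L
Free water deficit = TBW · (Na/145 − 1)
= 47.4 · (171/145 − 1)
= 47.4 · 0.1793
= 8.5 L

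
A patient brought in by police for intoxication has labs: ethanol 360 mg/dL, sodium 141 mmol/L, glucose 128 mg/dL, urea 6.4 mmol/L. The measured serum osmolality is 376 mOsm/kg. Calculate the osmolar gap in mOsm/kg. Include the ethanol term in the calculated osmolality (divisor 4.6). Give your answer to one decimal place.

Calculated osmolality = 2·Na + glucose/18 + urea + ethanol/4.6
= 2·141 + 128/18 + 6.4 + 360/4.6
= 282 + 7.11 + 6.40 + 78.26
= 373.77 mOsm/kg ≈ 373.8 mOsm/kg
Osmolar gap = measured − calculated = 376 − 373.8 = 2.2 mOsm/kg

2.2 mOsm/kg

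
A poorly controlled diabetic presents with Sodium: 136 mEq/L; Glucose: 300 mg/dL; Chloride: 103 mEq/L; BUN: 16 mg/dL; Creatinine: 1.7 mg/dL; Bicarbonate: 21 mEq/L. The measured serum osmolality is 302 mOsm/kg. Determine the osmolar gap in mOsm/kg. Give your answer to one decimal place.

Calculated osmolality = 2·Na + glucose/18 + BUN/2.8
= 2·136 + 300/18 + 16/2.8
= 272 + 16.67 + 5.71
= 294.38 mOsm/kg ≈ 294.4 mOsm/kg
Osmolar gap = measured − calculated = 302 − 294.4 = 7.6 mOsm/kg

7.6 mOsm/kg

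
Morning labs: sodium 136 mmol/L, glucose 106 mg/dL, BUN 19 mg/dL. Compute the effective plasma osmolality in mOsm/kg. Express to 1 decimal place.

277.9 mOsm/kg

Effective osmolality excludes urea (freely permeant across cell membranes):
2·Na + glucose/18
= 2·136 + 106/18
= 272 + 5.89
= 277.89 mOsm/kg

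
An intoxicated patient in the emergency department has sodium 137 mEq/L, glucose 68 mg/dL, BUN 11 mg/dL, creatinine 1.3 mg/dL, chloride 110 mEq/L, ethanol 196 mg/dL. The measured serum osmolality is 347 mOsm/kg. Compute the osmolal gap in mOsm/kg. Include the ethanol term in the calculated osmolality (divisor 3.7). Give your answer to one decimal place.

12.3 mOsm/kg

Calculated osmolality = 2·Na + glucose/18 + BUN/2.8 + ethanol/3.7
= 2·137 + 68/18 + 11/2.8 + 196/3.7
= 274 + 3.78 + 3.93 + 52.97
= 334.68 mOsm/kg ≈ 334.7 mOsm/kg
Osmolar gap = measured − calculated = 347 − 334.7 = 12.3 mOsm/kg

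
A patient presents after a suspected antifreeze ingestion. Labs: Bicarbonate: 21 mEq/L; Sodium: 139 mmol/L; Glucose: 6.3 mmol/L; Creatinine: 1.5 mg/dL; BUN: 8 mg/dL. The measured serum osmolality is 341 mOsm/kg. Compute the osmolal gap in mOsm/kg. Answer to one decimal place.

Calculated osmolality = 2·Na + glucose + BUN/2.8
= 2·139 + 6.3 + 8/2.8
= 278 + 6.30 + 2.86
= 287.16 mOsm/kg ≈ 287.2 mOsm/kg
Osmolar gap = measured − calculated = 341 − 287.2 = 53.8 mOsm/kg

53.8 mOsm/kg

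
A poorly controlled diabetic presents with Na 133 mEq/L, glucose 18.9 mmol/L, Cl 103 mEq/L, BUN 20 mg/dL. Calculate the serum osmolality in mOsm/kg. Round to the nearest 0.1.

292.0 mOsm/kg

Calculated osmolality = 2·Na + glucose + BUN/2.8
= 2·133 + 18.9 + 20/2.8
= 266 + 18.90 + 7.14
= 292.04 mOsm/kg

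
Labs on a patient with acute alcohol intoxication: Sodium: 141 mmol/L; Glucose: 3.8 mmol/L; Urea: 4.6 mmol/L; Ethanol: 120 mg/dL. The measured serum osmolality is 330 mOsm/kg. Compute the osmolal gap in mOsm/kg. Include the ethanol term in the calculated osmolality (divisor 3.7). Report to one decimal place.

Calculated osmolality = 2·Na + glucose + urea + ethanol/3.7
= 2·141 + 3.8 + 4.6 + 120/3.7
= 282 + 3.80 + 4.60 + 32.43
= 322.83 mOsm/kg ≈ 322.8 mOsm/kg
Osmolar gap = measured − calculated = 330 − 322.8 = 7.2 mOsm/kg

7.2 mOsm/kg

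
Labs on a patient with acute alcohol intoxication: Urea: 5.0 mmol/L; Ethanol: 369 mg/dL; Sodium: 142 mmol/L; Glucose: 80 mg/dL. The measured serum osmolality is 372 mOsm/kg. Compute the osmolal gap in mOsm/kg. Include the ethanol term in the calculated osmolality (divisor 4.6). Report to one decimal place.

-1.7 mOsm/kg

Calculated osmolality = 2·Na + glucose/18 + urea + ethanol/4.6
= 2·142 + 80/18 + 5 + 369/4.6
= 284 + 4.44 + 5 + 80.22
= 373.66 mOsm/kg ≈ 373.7 mOsm/kg
Osmolar gap = measured − calculated = 372 − 373.7 = -1.7 mOsm/kg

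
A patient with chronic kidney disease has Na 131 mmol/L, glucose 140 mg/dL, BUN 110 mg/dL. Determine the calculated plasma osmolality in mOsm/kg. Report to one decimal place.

Calculated osmolality = 2·Na + glucose/18 + BUN/2.8
= 2·131 + 140/18 + 110/2.8
= 262 + 7.78 + 39.29
= 309.07 mOsm/kg

309.1 mOsm/kg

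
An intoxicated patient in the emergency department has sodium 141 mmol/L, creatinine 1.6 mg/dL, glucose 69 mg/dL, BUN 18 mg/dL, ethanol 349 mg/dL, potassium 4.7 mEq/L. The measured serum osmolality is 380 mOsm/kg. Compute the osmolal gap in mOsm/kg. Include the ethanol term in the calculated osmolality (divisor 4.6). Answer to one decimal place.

Calculated osmolality = 2·Na + glucose/18 + BUN/2.8 + ethanol/4.6
= 2·141 + 69/18 + 18/2.8 + 349/4.6
= 282 + 3.83 + 6.43 + 75.87
= 368.13 mOsm/kg ≈ 368.1 mOsm/kg
Osmolar gap = measured − calculated = 380 − 368.1 = 11.9 mOsm/kg

11.9 mOsm/kg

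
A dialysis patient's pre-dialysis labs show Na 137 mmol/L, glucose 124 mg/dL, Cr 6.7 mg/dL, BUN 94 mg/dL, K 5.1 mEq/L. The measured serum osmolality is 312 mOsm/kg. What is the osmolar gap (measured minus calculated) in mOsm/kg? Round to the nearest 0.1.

-2.5 mOsm/kg

Calculated osmolality = 2·Na + glucose/18 + BUN/2.8
= 2·137 + 124/18 + 94/2.8
= 274 + 6.89 + 33.57
= 314.46 mOsm/kg ≈ 314.5 mOsm/kg
Osmolar gap = measured − calculated = 312 − 314.5 = -2.5 mOsm/kg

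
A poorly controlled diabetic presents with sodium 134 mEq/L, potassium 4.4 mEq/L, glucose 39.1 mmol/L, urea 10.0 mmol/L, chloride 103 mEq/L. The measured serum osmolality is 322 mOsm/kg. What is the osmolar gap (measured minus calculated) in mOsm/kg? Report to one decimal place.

4.9 mOsm/kg

Calculated osmolality = 2·Na + glucose + urea
= 2·134 + 39.1 + 10
= 268 + 39.10 + 10
= 317.1 mOsm/kg ≈ 317.1 mOsm/kg
Osmolar gap = measured − calculated = 322 − 317.1 = 4.9 mOsm/kg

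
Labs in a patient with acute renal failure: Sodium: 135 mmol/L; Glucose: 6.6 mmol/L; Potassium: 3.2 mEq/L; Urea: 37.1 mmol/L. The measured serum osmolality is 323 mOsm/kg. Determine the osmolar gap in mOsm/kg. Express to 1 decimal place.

9.3 mOsm/kg

Calculated osmolality = 2·Na + glucose + urea
= 2·135 + 6.6 + 37.1
= 270 + 6.60 + 37.10
= 313.7 mOsm/kg ≈ 313.7 mOsm/kg
Osmolar gap = measured − calculated = 323 − 313.7 = 9.3 mOsm/kg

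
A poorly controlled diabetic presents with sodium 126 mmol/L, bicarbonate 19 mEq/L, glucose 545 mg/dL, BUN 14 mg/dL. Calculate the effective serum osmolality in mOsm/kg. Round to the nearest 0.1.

282.3 mOsm/kg

Effective osmolality excludes urea (freely permeant across cell membranes):
2·Na + glucose/18
= 2·126 + 545/18
= 252 + 30.28
= 282.28 mOsm/kg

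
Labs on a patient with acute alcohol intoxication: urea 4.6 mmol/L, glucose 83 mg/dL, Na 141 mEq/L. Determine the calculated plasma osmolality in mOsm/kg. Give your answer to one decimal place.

291.2 mOsm/kg

Calculated osmolality = 2·Na + glucose/18 + urea
= 2·141 + 83/18 + 4.6
= 282 + 4.61 + 4.60
= 291.21 mOsm/kg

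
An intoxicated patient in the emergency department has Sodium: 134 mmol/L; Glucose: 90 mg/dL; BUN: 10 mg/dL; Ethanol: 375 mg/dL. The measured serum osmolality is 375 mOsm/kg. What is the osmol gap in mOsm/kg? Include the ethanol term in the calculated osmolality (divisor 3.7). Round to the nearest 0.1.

Calculated osmolality = 2·Na + glucose/18 + BUN/2.8 + ethanol/3.7
= 2·134 + 90/18 + 10/2.8 + 375/3.7
= 268 + 5 + 3.57 + 101.35
= 377.92 mOsm/kg ≈ 377.9 mOsm/kg
Osmolar gap = measured − calculated = 375 − 377.9 = -2.9 mOsm/kg

-2.9 mOsm/kg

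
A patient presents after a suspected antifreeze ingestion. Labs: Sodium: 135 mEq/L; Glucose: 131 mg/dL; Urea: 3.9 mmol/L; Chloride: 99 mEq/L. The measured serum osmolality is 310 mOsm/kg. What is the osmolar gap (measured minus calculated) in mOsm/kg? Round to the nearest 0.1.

28.8 mOsm/kg

Calculated osmolality = 2·Na + glucose/18 + urea
= 2·135 + 131/18 + 3.9
= 270 + 7.28 + 3.90
= 281.18 mOsm/kg ≈ 281.2 mOsm/kg
Osmolar gap = measured − calculated = 310 − 281.2 = 28.8 mOsm/kg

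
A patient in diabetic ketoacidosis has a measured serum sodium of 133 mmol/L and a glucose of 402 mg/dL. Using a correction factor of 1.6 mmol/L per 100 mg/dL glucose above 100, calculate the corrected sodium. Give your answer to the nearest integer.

138 mmol/L

Corrected Na = measured Na + 1.6 · (glucose − 100)/100
= 133 + 1.6 · (402 − 100)/100
= 133 + 4.8
= 137.8 mmol/L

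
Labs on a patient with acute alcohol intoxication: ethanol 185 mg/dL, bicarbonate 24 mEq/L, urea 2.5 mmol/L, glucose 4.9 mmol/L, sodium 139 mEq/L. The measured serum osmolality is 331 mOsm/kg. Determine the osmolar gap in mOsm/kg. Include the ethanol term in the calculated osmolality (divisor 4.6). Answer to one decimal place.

Calculated osmolality = 2·Na + glucose + urea + ethanol/4.6
= 2·139 + 4.9 + 2.5 + 185/4.6
= 278 + 4.90 + 2.50 + 40.22
= 325.62 mOsm/kg ≈ 325.6 mOsm/kg
Osmolar gap = measured − calculated = 331 − 325.6 = 5.4 mOsm/kg

5.4 mOsm/kg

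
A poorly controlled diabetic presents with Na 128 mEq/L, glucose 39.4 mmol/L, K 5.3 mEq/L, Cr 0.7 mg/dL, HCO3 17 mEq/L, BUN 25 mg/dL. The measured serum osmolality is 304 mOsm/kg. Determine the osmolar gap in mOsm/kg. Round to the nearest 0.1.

Calculated osmolality = 2·Na + glucose + BUN/2.8
= 2·128 + 39.4 + 25/2.8
= 256 + 39.40 + 8.93
= 304.33 mOsm/kg ≈ 304.3 mOsm/kg
Osmolar gap = measured − calculated = 304 − 304.3 = -0.3 mOsm/kg

-0.3 mOsm/kg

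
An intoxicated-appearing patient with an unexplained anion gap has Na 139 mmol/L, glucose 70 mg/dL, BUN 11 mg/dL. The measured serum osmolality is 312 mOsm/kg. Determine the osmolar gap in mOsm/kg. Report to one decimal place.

26.2 mOsm/kg

Calculated osmolality = 2·Na + glucose/18 + BUN/2.8
= 2·139 + 70/18 + 11/2.8
= 278 + 3.89 + 3.93
= 285.82 mOsm/kg ≈ 285.8 mOsm/kg
Osmolar gap = measured − calculated = 312 − 285.8 = 26.2 mOsm/kg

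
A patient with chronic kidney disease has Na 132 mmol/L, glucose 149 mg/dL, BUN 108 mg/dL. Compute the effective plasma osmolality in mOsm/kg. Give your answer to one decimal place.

272.3 mOsm/kg

Effective osmolality excludes urea (freely permeant across cell membranes):
2·Na + glucose/18
= 2·132 + 149/18
= 264 + 8.28
= 272.28 mOsm/kg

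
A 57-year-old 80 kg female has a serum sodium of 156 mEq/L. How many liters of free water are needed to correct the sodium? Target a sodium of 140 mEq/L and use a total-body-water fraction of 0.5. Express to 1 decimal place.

4.6 L

TBW = 0.5 · 80 = 40 L
Free water deficit = TBW · (Na/140 − 1)
= 40 · (156/140 − 1)
= 40 · 0.1143
= 4.57 L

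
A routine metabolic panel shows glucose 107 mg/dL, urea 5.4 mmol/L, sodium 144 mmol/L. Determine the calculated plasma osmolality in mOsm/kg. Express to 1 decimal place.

299.3 mOsm/kg

Calculated osmolality = 2·Na + glucose/18 + urea
= 2·144 + 107/18 + 5.4
= 288 + 5.94 + 5.40
= 299.34 mOsm/kg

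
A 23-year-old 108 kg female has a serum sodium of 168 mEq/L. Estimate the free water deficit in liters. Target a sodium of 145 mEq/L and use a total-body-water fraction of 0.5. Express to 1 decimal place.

TBW = 0.5 · 108 = 54 L
Free water deficit = TBW · (Na/145 − 1)
= 54 · (168/145 − 1)
= 54 · 0.1586
= 8.56 L

8.6 L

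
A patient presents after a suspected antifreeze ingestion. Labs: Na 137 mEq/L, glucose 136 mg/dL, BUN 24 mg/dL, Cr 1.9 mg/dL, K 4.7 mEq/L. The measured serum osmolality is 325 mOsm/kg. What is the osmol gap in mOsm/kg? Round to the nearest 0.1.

Calculated osmolality = 2·Na + glucose/18 + BUN/2.8
= 2·137 + 136/18 + 24/2.8
= 274 + 7.56 + 8.57
= 290.13 mOsm/kg ≈ 290.1 mOsm/kg
Osmolar gap = measured − calculated = 325 − 290.1 = 34.9 mOsm/kg

34.9 mOsm/kg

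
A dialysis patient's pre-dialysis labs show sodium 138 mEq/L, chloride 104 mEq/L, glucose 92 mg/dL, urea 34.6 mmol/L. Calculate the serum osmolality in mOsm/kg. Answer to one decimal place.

Calculated osmolality = 2·Na + glucose/18 + urea
= 2·138 + 92/18 + 34.6
= 276 + 5.11 + 34.60
= 315.71 mOsm/kg

315.7 mOsm/kg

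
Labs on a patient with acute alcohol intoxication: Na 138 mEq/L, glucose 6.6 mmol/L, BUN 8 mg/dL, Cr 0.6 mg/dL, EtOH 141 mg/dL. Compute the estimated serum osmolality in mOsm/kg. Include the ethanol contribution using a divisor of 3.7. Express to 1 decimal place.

323.6 mOsm/kg

Calculated osmolality = 2·Na + glucose + BUN/2.8 + ethanol/3.7
= 2·138 + 6.6 + 8/2.8 + 141/3.7
= 276 + 6.60 + 2.86 + 38.11
= 323.57 mOsm/kg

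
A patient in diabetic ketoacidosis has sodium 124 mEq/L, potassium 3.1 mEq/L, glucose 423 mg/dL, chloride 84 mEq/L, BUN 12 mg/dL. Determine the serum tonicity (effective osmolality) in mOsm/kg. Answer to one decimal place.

271.5 mOsm/kg

Effective osmolality excludes urea (freely permeant across cell membranes):
2·Na + glucose/18
= 2·124 + 423/18
= 248 + 23.5
= 271.5 mOsm/kg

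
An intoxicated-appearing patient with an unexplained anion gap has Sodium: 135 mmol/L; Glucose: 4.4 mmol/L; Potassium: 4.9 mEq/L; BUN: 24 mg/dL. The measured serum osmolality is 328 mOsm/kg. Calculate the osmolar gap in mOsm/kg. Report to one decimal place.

45.0 mOsm/kg

Calculated osmolality = 2·Na + glucose + BUN/2.8
= 2·135 + 4.4 + 24/2.8
= 270 + 4.40 + 8.57
= 282.97 mOsm/kg ≈ 283.0 mOsm/kg
Osmolar gap = measured − calculated = 328 − 283.0 = 45.0 mOsm/kg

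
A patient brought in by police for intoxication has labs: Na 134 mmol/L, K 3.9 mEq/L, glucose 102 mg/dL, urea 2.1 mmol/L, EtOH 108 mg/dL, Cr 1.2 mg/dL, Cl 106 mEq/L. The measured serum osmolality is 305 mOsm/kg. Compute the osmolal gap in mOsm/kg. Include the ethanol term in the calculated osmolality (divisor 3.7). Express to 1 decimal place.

Calculated osmolality = 2·Na + glucose/18 + urea + ethanol/3.7
= 2·134 + 102/18 + 2.1 + 108/3.7
= 268 + 5.67 + 2.10 + 29.19
= 304.96 mOsm/kg ≈ 305.0 mOsm/kg
Osmolar gap = measured − calculated = 305 − 305.0 = 0.0 mOsm/kg

0.0 mOsm/kg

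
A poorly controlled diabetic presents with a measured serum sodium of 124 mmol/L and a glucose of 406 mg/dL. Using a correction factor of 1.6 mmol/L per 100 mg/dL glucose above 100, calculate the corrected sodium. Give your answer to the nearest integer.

Corrected Na = measured Na + 1.6 · (glucose − 100)/100
= 124 + 1.6 · (406 − 100)/100
= 124 + 4.9
= 128.9 mmol/L

129 mmol/L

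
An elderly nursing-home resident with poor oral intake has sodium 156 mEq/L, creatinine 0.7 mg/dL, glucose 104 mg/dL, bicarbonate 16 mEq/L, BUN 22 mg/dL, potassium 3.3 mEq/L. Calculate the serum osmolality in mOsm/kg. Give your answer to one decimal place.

325.6 mOsm/kg

Calculated osmolality = 2·Na + glucose/18 + BUN/2.8
= 2·156 + 104/18 + 22/2.8
= 312 + 5.78 + 7.86
= 325.64 mOsm/kg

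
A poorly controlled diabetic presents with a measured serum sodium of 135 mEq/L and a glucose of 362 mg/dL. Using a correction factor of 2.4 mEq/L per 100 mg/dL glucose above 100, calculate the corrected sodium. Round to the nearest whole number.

141 mEq/L

Corrected Na = measured Na + 2.4 · (glucose − 100)/100
= 135 + 2.4 · (362 − 100)/100
= 135 + 6.3
= 141.3 mEq/L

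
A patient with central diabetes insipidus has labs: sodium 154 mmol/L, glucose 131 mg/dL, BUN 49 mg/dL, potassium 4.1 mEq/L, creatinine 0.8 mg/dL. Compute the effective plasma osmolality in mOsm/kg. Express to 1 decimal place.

315.3 mOsm/kg

Effective osmolality excludes urea (freely permeant across cell membranes):
2·Na + glucose/18
= 2·154 + 131/18
= 308 + 7.28
= 315.28 mOsm/kg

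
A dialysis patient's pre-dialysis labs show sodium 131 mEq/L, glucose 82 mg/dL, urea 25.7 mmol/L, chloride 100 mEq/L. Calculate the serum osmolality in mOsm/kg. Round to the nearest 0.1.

Calculated osmolality = 2·Na + glucose/18 + urea
= 2·131 + 82/18 + 25.7
= 262 + 4.56 + 25.70
= 292.26 mOsm/kg

292.3 mOsm/kg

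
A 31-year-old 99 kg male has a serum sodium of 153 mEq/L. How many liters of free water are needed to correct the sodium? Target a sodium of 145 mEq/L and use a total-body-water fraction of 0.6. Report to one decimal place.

TBW = 0.6 · 99 = 59.4 L
Free water deficit = TBW · (Na/145 − 1)
= 59.4 · (153/145 − 1)
= 59.4 · 0.0552
= 3.28 L

3.3 L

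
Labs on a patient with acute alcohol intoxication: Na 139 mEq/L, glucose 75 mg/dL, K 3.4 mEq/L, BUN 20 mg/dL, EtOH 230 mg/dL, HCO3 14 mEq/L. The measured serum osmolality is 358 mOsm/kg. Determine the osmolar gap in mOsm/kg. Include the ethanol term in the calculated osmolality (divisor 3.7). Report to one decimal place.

6.5 mOsm/kg

Calculated osmolality = 2·Na + glucose/18 + BUN/2.8 + ethanol/3.7
= 2·139 + 75/18 + 20/2.8 + 230/3.7
= 278 + 4.17 + 7.14 + 62.16
= 351.47 mOsm/kg ≈ 351.5 mOsm/kg
Osmolar gap = measured − calculated = 358 − 351.5 = 6.5 mOsm/kg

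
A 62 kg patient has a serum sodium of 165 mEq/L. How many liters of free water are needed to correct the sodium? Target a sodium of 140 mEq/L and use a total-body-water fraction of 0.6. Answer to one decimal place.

TBW = 0.6 · 62 = 37.2 L
Free water deficit = TBW · (Na/140 − 1)
= 37.2 · (165/140 − 1)
= 37.2 · 0.1786
= 6.64 L

6.6 L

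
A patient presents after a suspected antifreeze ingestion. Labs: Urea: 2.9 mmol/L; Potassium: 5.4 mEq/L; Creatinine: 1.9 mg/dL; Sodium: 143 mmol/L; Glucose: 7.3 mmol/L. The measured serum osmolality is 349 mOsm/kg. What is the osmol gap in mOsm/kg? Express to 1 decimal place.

Calculated osmolality = 2·Na + glucose + urea
= 2·143 + 7.3 + 2.9
= 286 + 7.30 + 2.90
= 296.2 mOsm/kg ≈ 296.2 mOsm/kg
Osmolar gap = measured − calculated = 349 − 296.2 = 52.8 mOsm/kg

52.8 mOsm/kg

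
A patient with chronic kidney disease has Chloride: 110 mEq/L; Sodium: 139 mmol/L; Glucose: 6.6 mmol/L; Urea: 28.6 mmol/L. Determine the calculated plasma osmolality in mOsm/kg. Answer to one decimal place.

313.2 mOsm/kg

Calculated osmolality = 2·Na + glucose + urea
= 2·139 + 6.6 + 28.6
= 278 + 6.60 + 28.60
= 313.2 mOsm/kg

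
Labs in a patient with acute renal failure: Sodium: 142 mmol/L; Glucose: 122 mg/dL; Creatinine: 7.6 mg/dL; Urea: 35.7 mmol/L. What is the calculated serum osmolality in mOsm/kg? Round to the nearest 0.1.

326.5 mOsm/kg

Calculated osmolality = 2·Na + glucose/18 + urea
= 2·142 + 122/18 + 35.7
= 284 + 6.78 + 35.70
= 326.48 mOsm/kg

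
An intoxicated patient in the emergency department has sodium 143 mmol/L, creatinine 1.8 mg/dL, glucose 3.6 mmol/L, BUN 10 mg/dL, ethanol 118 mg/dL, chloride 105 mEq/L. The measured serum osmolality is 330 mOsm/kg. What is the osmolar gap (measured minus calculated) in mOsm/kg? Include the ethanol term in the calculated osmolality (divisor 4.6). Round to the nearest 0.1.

Calculated osmolality = 2·Na + glucose + BUN/2.8 + ethanol/4.6
= 2·143 + 3.6 + 10/2.8 + 118/4.6
= 286 + 3.60 + 3.57 + 25.65
= 318.82 mOsm/kg ≈ 318.8 mOsm/kg
Osmolar gap = measured − calculated = 330 − 318.8 = 11.2 mOsm/kg

11.2 mOsm/kg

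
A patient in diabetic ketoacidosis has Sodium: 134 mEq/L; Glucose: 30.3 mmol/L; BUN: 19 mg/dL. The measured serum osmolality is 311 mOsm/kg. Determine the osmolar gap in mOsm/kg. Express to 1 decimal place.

5.9 mOsm/kg

Calculated osmolality = 2·Na + glucose + BUN/2.8
= 2·134 + 30.3 + 19/2.8
= 268 + 30.30 + 6.79
= 305.09 mOsm/kg ≈ 305.1 mOsm/kg
Osmolar gap = measured − calculated = 311 − 305.1 = 5.9 mOsm/kg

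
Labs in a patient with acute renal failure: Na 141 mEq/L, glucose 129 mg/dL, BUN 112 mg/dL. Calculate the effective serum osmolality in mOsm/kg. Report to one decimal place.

Effective osmolality excludes urea (freely permeant across cell membranes):
2·Na + glucose/18
= 2·141 + 129/18
= 282 + 7.17
= 289.17 mOsm/kg

289.2 mOsm/kg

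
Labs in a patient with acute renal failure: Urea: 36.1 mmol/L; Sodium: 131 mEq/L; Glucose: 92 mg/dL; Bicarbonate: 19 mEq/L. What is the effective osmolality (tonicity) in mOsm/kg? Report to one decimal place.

267.1 mOsm/kg

Effective osmolality excludes urea (freely permeant across cell membranes):
2·Na + glucose/18
= 2·131 + 92/18
= 262 + 5.11
= 267.11 mOsm/kg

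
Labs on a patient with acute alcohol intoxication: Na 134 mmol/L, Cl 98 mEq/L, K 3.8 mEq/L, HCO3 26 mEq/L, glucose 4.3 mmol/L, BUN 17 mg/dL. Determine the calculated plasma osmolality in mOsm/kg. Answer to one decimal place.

278.4 mOsm/kg

Calculated osmolality = 2·Na + glucose + BUN/2.8
= 2·134 + 4.3 + 17/2.8
= 268 + 4.30 + 6.07
= 278.37 mOsm/kg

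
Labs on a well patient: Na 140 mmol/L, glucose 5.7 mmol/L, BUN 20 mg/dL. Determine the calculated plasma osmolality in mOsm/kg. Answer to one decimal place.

Calculated osmolality = 2·Na + glucose + BUN/2.8
= 2·140 + 5.7 + 20/2.8
= 280 + 5.70 + 7.14
= 292.84 mOsm/kg

292.8 mOsm/kg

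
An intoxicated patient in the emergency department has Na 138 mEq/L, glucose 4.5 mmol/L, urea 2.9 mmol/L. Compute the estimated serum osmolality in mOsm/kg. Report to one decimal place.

Calculated osmolality = 2·Na + glucose + urea
= 2·138 + 4.5 + 2.9
= 276 + 4.50 + 2.90
= 283.4 mOsm/kg

283.4 mOsm/kg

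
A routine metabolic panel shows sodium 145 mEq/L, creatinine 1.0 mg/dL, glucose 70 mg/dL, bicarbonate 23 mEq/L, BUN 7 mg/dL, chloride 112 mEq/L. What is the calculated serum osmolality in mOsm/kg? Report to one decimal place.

Calculated osmolality = 2·Na + glucose/18 + BUN/2.8
= 2·145 + 70/18 + 7/2.8
= 290 + 3.89 + 2.50
= 296.39 mOsm/kg

296.4 mOsm/kg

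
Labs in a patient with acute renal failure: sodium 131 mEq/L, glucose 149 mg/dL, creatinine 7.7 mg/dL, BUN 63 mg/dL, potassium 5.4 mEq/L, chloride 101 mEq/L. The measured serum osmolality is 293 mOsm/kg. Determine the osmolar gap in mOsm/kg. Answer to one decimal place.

0.2 mOsm/kg

Calculated osmolality = 2·Na + glucose/18 + BUN/2.8
= 2·131 + 149/18 + 63/2.8
= 262 + 8.28 + 22.50
= 292.78 mOsm/kg ≈ 292.8 mOsm/kg
Osmolar gap = measured − calculated = 293 − 292.8 = 0.2 mOsm/kg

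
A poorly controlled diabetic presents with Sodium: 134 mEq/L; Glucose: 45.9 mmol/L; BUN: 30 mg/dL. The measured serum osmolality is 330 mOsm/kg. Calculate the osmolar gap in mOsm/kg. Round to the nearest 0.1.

Calculated osmolality = 2·Na + glucose + BUN/2.8
= 2·134 + 45.9 + 30/2.8
= 268 + 45.90 + 10.71
= 324.61 mOsm/kg ≈ 324.6 mOsm/kg
Osmolar gap = measured − calculated = 330 − 324.6 = 5.4 mOsm/kg

5.4 mOsm/kg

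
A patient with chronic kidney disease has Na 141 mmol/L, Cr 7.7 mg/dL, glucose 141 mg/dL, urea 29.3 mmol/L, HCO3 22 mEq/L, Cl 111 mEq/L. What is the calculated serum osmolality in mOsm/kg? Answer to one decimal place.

319.1 mOsm/kg

Calculated osmolality = 2·Na + glucose/18 + urea
= 2·141 + 141/18 + 29.3
= 282 + 7.83 + 29.30
= 319.13 mOsm/kg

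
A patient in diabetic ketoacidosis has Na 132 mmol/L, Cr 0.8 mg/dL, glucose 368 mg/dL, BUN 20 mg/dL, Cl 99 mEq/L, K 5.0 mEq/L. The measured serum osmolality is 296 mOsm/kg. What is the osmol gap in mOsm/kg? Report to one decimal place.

4.4 mOsm/kg

Calculated osmolality = 2·Na + glucose/18 + BUN/2.8
= 2·132 + 368/18 + 20/2.8
= 264 + 20.44 + 7.14
= 291.58 mOsm/kg ≈ 291.6 mOsm/kg
Osmolar gap = measured − calculated = 296 − 291.6 = 4.4 mOsm/kg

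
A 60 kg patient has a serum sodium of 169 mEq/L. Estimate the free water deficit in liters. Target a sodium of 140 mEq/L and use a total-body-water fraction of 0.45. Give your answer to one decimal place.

5.6 L

TBW = 0.45 · 60 = 27 L
Free water deficit = TBW · (Na/140 − 1)
= 27 · (169/140 − 1)
= 27 · 0.2071
= 5.59 L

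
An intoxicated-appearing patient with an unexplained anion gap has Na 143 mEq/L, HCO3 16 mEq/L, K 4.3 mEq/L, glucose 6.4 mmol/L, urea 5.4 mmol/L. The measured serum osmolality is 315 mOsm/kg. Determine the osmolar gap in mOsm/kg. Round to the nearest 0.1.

17.2 mOsm/kg

Calculated osmolality = 2·Na + glucose + urea
= 2·143 + 6.4 + 5.4
= 286 + 6.40 + 5.40
= 297.8 mOsm/kg ≈ 297.8 mOsm/kg
Osmolar gap = measured − calculated = 315 − 297.8 = 17.2 mOsm/kg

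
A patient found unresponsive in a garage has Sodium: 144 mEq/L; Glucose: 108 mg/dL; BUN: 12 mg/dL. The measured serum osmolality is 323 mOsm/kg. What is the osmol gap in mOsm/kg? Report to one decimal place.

24.7 mOsm/kg

Calculated osmolality = 2·Na + glucose/18 + BUN/2.8
= 2·144 + 108/18 + 12/2.8
= 288 + 6 + 4.29
= 298.29 mOsm/kg ≈ 298.3 mOsm/kg
Osmolar gap = measured − calculated = 323 − 298.3 = 24.7 mOsm/kg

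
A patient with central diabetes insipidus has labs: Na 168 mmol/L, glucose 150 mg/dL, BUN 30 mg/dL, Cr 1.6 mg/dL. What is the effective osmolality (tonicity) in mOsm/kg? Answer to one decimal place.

Effective osmolality excludes urea (freely permeant across cell membranes):
2·Na + glucose/18
= 2·168 + 150/18
= 336 + 8.33
= 344.33 mOsm/kg

344.3 mOsm/kg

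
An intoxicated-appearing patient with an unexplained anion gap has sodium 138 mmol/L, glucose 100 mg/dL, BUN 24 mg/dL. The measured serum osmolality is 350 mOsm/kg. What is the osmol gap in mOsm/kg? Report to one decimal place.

Calculated osmolality = 2·Na + glucose/18 + BUN/2.8
= 2·138 + 100/18 + 24/2.8
= 276 + 5.56 + 8.57
= 290.13 mOsm/kg ≈ 290.1 mOsm/kg
Osmolar gap = measured − calculated = 350 − 290.1 = 59.9 mOsm/kg

59.9 mOsm/kg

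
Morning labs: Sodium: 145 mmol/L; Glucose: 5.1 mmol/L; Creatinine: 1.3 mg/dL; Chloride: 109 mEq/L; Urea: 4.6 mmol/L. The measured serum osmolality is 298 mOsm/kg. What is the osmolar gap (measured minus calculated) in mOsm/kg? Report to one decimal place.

Calculated osmolality = 2·Na + glucose + urea
= 2·145 + 5.1 + 4.6
= 290 + 5.10 + 4.60
= 299.7 mOsm/kg ≈ 299.7 mOsm/kg
Osmolar gap = measured − calculated = 298 − 299.7 = -1.7 mOsm/kg

-1.7 mOsm/kg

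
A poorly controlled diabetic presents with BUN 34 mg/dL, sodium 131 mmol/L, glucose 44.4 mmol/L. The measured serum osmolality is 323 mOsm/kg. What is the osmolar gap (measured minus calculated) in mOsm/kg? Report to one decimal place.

4.5 mOsm/kg

Calculated osmolality = 2·Na + glucose + BUN/2.8
= 2·131 + 44.4 + 34/2.8
= 262 + 44.40 + 12.14
= 318.54 mOsm/kg ≈ 318.5 mOsm/kg
Osmolar gap = measured − calculated = 323 − 318.5 = 4.5 mOsm/kg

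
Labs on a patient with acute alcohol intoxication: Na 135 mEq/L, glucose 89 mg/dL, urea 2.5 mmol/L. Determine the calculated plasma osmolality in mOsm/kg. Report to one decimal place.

Calculated osmolality = 2·Na + glucose/18 + urea
= 2·135 + 89/18 + 2.5
= 270 + 4.94 + 2.50
= 277.44 mOsm/kg

277.4 mOsm/kg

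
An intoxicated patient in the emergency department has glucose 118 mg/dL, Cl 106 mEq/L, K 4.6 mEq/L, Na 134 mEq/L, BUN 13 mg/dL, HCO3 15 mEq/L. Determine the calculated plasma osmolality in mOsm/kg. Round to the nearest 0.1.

Calculated osmolality = 2·Na + glucose/18 + BUN/2.8
= 2·134 + 118/18 + 13/2.8
= 268 + 6.56 + 4.64
= 279.2 mOsm/kg

279.2 mOsm/kg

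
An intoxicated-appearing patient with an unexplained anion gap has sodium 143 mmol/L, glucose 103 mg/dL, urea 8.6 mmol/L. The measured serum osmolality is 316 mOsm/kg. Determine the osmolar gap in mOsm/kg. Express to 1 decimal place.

Calculated osmolality = 2·Na + glucose/18 + urea
= 2·143 + 103/18 + 8.6
= 286 + 5.72 + 8.60
= 300.32 mOsm/kg ≈ 300.3 mOsm/kg
Osmolar gap = measured − calculated = 316 − 300.3 = 15.7 mOsm/kg

15.7 mOsm/kg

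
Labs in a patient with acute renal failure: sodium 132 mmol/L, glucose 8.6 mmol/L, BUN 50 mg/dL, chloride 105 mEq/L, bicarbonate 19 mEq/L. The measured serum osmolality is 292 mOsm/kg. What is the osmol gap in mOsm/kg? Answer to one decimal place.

1.5 mOsm/kg

Calculated osmolality = 2·Na + glucose + BUN/2.8
= 2·132 + 8.6 + 50/2.8
= 264 + 8.60 + 17.86
= 290.46 mOsm/kg ≈ 290.5 mOsm/kg
Osmolar gap = measured − calculated = 292 − 290.5 = 1.5 mOsm/kg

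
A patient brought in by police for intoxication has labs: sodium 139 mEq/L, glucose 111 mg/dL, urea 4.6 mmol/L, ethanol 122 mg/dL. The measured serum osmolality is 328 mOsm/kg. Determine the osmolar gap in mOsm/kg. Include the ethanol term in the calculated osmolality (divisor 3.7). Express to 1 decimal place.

6.3 mOsm/kg

Calculated osmolality = 2·Na + glucose/18 + urea + ethanol/3.7
= 2·139 + 111/18 + 4.6 + 122/3.7
= 278 + 6.17 + 4.60 + 32.97
= 321.74 mOsm/kg ≈ 321.7 mOsm/kg
Osmolar gap = measured − calculated = 328 − 321.7 = 6.3 mOsm/kg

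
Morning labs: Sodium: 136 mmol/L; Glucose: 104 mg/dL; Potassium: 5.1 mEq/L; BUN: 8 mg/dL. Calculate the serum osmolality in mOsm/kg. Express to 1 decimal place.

280.6 mOsm/kg

Calculated osmolality = 2·Na + glucose/18 + BUN/2.8
= 2·136 + 104/18 + 8/2.8
= 272 + 5.78 + 2.86
= 280.64 mOsm/kg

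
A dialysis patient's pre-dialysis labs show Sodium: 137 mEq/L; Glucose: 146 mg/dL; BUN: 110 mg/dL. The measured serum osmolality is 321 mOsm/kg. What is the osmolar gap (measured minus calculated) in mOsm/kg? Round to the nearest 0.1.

-0.4 mOsm/kg

Calculated osmolality = 2·Na + glucose/18 + BUN/2.8
= 2·137 + 146/18 + 110/2.8
= 274 + 8.11 + 39.29
= 321.4 mOsm/kg ≈ 321.4 mOsm/kg
Osmolar gap = measured − calculated = 321 − 321.4 = -0.4 mOsm/kg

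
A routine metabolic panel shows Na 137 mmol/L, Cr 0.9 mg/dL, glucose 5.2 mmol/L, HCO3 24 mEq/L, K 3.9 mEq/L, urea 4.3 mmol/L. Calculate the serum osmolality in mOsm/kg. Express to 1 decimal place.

Calculated osmolality = 2·Na + glucose + urea
= 2·137 + 5.2 + 4.3
= 274 + 5.20 + 4.30
= 283.5 mOsm/kg

283.5 mOsm/kg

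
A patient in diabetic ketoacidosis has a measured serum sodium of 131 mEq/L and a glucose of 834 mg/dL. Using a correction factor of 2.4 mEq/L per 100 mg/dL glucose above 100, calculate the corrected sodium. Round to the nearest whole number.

Corrected Na = measured Na + 2.4 · (glucose − 100)/100
= 131 + 2.4 · (834 − 100)/100
= 131 + 17.6
= 148.6 mEq/L

149 mEq/L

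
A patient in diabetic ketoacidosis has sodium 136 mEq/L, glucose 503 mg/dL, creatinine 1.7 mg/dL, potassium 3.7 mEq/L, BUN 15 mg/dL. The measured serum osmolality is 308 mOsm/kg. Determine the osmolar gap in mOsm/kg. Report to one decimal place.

2.7 mOsm/kg

Calculated osmolality = 2·Na + glucose/18 + BUN/2.8
= 2·136 + 503/18 + 15/2.8
= 272 + 27.94 + 5.36
= 305.3 mOsm/kg ≈ 305.3 mOsm/kg
Osmolar gap = measured − calculated = 308 − 305.3 = 2.7 mOsm/kg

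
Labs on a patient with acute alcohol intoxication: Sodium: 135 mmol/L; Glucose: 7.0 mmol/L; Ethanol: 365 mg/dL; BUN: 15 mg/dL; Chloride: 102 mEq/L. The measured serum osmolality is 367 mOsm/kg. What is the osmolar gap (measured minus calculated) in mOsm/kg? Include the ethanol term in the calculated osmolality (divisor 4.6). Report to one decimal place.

Calculated osmolality = 2·Na + glucose + BUN/2.8 + ethanol/4.6
= 2·135 + 7 + 15/2.8 + 365/4.6
= 270 + 7 + 5.36 + 79.35
= 361.71 mOsm/kg ≈ 361.7 mOsm/kg
Osmolar gap = measured − calculated = 367 − 361.7 = 5.3 mOsm/kg

5.3 mOsm/kg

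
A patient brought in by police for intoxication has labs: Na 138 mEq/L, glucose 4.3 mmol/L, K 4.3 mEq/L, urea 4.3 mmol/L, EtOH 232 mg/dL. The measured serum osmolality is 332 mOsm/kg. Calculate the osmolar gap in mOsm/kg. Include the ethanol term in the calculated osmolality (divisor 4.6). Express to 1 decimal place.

-3.0 mOsm/kg

Calculated osmolality = 2·Na + glucose + urea + ethanol/4.6
= 2·138 + 4.3 + 4.3 + 232/4.6
= 276 + 4.30 + 4.30 + 50.43
= 335.03 mOsm/kg ≈ 335.0 mOsm/kg
Osmolar gap = measured − calculated = 332 − 335.0 = -3.0 mOsm/kg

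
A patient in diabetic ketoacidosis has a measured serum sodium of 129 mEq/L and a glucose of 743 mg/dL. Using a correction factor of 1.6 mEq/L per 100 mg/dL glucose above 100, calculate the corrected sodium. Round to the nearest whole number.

Corrected Na = measured Na + 1.6 · (glucose − 100)/100
= 129 + 1.6 · (743 − 100)/100
= 129 + 10.3
= 139.3 mEq/L

139 mEq/L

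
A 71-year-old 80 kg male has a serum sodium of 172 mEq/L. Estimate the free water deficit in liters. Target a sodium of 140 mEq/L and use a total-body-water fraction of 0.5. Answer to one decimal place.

9.1 L

TBW = 0.5 · 80 = 40 L
Free water deficit = TBW · (Na/140 − 1)
= 40 · (172/140 − 1)
= 40 · 0.2286
= 9.14 L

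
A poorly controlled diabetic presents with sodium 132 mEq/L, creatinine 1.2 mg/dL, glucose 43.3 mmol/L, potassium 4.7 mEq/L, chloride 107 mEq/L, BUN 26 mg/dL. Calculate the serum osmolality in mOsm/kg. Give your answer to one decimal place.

Calculated osmolality = 2·Na + glucose + BUN/2.8
= 2·132 + 43.3 + 26/2.8
= 264 + 43.30 + 9.29
= 316.59 mOsm/kg

316.6 mOsm/kg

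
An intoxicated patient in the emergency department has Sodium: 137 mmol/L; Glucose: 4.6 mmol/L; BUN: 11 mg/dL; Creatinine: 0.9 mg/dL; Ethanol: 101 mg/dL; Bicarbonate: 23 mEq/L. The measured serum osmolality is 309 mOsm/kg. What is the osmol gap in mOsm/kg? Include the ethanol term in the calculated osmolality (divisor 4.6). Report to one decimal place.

4.5 mOsm/kg

Calculated osmolality = 2·Na + glucose + BUN/2.8 + ethanol/4.6
= 2·137 + 4.6 + 11/2.8 + 101/4.6
= 274 + 4.60 + 3.93 + 21.96
= 304.49 mOsm/kg ≈ 304.5 mOsm/kg
Osmolar gap = measured − calculated = 309 − 304.5 = 4.5 mOsm/kg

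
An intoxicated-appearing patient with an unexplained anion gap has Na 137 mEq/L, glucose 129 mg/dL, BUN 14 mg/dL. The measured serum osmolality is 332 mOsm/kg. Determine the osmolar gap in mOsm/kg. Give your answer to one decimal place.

45.8 mOsm/kg

Calculated osmolality = 2·Na + glucose/18 + BUN/2.8
= 2·137 + 129/18 + 14/2.8
= 274 + 7.17 + 5
= 286.17 mOsm/kg ≈ 286.2 mOsm/kg
Osmolar gap = measured − calculated = 332 − 286.2 = 45.8 mOsm/kg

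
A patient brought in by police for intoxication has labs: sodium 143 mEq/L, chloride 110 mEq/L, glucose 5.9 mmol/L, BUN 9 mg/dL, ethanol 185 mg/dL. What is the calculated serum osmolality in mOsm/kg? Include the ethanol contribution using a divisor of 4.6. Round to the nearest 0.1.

Calculated osmolality = 2·Na + glucose + BUN/2.8 + ethanol/4.6
= 2·143 + 5.9 + 9/2.8 + 185/4.6
= 286 + 5.90 + 3.21 + 40.22
= 335.33 mOsm/kg

335.3 mOsm/kg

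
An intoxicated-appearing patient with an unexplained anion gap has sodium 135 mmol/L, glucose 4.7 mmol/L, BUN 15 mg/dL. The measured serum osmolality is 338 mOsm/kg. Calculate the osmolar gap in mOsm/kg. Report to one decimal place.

Calculated osmolality = 2·Na + glucose + BUN/2.8
= 2·135 + 4.7 + 15/2.8
= 270 + 4.70 + 5.36
= 280.06 mOsm/kg ≈ 280.1 mOsm/kg
Osmolar gap = measured − calculated = 338 − 280.1 = 57.9 mOsm/kg

57.9 mOsm/kg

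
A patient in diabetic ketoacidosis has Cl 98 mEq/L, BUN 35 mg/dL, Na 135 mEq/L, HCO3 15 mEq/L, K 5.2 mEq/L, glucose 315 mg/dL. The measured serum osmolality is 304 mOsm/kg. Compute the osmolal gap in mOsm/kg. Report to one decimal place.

4.0 mOsm/kg

Calculated osmolality = 2·Na + glucose/18 + BUN/2.8
= 2·135 + 315/18 + 35/2.8
= 270 + 17.50 + 12.50
= 300 mOsm/kg ≈ 300.0 mOsm/kg
Osmolar gap = measured − calculated = 304 − 300.0 = 4.0 mOsm/kg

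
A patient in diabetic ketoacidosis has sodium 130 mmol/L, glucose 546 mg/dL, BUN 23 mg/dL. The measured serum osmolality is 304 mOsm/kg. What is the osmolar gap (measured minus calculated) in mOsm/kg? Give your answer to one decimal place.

Calculated osmolality = 2·Na + glucose/18 + BUN/2.8
= 2·130 + 546/18 + 23/2.8
= 260 + 30.33 + 8.21
= 298.54 mOsm/kg ≈ 298.5 mOsm/kg
Osmolar gap = measured − calculated = 304 − 298.5 = 5.5 mOsm/kg

5.5 mOsm/kg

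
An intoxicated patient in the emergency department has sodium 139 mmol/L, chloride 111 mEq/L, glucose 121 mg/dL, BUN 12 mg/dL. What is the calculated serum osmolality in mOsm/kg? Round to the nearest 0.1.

289.0 mOsm/kg

Calculated osmolality = 2·Na + glucose/18 + BUN/2.8
= 2·139 + 121/18 + 12/2.8
= 278 + 6.72 + 4.29
= 289.01 mOsm/kg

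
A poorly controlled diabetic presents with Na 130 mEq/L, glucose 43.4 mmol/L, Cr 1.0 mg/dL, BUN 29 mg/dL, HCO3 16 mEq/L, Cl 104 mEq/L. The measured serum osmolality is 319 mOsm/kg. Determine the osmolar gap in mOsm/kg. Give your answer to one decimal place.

Calculated osmolality = 2·Na + glucose + BUN/2.8
= 2·130 + 43.4 + 29/2.8
= 260 + 43.40 + 10.36
= 313.76 mOsm/kg ≈ 313.8 mOsm/kg
Osmolar gap = measured − calculated = 319 − 313.8 = 5.2 mOsm/kg

5.2 mOsm/kg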